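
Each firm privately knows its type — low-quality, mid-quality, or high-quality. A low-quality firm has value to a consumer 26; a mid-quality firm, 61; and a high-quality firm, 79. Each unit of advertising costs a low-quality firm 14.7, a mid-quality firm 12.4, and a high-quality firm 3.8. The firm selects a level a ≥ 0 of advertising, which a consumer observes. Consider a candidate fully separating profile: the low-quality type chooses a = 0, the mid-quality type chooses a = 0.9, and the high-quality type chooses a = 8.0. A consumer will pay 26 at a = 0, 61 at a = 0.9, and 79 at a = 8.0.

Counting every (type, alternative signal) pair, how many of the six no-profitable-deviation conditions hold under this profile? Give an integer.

4

Mid-quality (own payoff 61 − 12.4×0.9 = 49.84): to a=0 gives 26 → no gain ✓; to a=8.0 gives 79 − 12.4×8.0 = -20.2 → no gain ✓.
High-quality (own payoff 79 − 3.8×8.0 = 48.6): to a=0 gives 26 → no gain ✓; to a=0.9 gives 61 − 3.8×0.9 = 57.58 → profitable ✗.
Low-quality (own payoff 26): to a=0.9 gives 61 − 14.7×0.9 = 47.77 → profitable ✗; to a=8.0 gives 79 − 14.7×8.0 = -38.6 → no gain ✓.
4 of the 6 constraints hold; not an equilibrium.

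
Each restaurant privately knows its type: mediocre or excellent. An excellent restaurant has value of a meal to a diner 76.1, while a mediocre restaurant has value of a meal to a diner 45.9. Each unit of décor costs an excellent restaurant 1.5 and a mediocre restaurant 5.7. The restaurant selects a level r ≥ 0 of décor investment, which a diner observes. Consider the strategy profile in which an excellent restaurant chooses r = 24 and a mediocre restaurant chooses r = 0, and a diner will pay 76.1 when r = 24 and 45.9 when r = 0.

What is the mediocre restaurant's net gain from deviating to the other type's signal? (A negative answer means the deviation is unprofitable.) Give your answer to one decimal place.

Playing r = 0 the mediocre restaurant receives 45.9.
Deviating to r = 24 brings payment 76.1 at cost 5.7 × 24 = 136.8, netting -60.7.
Gain from deviating: -60.7 − 45.9 = -106.6.
The gain is negative, so the mediocre type's incentive-compatibility constraint is satisfied.

-106.6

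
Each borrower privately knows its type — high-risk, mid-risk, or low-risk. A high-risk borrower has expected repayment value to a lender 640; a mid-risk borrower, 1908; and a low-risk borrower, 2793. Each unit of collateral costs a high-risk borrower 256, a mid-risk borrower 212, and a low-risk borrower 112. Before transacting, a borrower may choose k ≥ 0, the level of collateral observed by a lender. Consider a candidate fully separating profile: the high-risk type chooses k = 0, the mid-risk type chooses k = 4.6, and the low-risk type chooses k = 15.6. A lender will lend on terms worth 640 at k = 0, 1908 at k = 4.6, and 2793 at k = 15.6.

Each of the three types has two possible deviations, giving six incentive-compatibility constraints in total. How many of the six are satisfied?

Mid-risk (own payoff 1908 − 212×4.6 = 932.8): to k=0 gives 640 → no gain ✓; to k=15.6 gives 2793 − 212×15.6 = -514.2 → no gain ✓.
Low-risk (own payoff 2793 − 112×15.6 = 1045.8): to k=0 gives 640 → no gain ✓; to k=4.6 gives 1908 − 112×4.6 = 1392.8 → profitable ✗.
High-risk (own payoff 640): to k=4.6 gives 1908 − 256×4.6 = 730.4 → profitable ✗; to k=15.6 gives 2793 − 256×15.6 = -1200.6 → no gain ✓.
4 of the 6 constraints hold; not an equilibrium.

4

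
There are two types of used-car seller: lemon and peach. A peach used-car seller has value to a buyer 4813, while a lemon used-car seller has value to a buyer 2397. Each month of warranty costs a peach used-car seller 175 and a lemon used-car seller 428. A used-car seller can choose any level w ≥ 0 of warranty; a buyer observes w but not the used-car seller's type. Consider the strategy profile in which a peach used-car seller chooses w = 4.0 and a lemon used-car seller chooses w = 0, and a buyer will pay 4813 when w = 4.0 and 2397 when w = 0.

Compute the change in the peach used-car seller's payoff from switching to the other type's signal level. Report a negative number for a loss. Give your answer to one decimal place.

Playing w = 4.0 the peach used-car seller receives 4813 − 175 × 4.0 = 4113.
Deviating to w = 0 yields 2397 instead.
Gain from deviating: 2397 − 4113 = -1716.0.
The gain is negative, so the peach type's incentive-compatibility constraint is satisfied.

-1716.0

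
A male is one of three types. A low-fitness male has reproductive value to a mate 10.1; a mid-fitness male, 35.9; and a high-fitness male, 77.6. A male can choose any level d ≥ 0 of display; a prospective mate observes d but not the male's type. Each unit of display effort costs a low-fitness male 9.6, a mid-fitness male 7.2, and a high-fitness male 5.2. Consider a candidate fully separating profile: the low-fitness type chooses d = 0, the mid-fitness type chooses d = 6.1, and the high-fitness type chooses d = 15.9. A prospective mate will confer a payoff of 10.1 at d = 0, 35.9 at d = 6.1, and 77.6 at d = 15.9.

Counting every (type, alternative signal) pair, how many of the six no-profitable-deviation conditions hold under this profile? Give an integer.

3

Mid-fitness (own payoff 35.9 − 7.2×6.1 = -8.02): to d=0 gives 10.1 → profitable ✗; to d=15.9 gives 77.6 − 7.2×15.9 = -36.88 → no gain ✓.
Low-fitness (own payoff 10.1): to d=6.1 gives 35.9 − 9.6×6.1 = -22.66 → no gain ✓; to d=15.9 gives 77.6 − 9.6×15.9 = -75.04 → no gain ✓.
High-fitness (own payoff 77.6 − 5.2×15.9 = -5.08): to d=0 gives 10.1 → profitable ✗; to d=6.1 gives 35.9 − 5.2×6.1 = 4.18 → profitable ✗.
3 of the 6 constraints hold; not an equilibrium.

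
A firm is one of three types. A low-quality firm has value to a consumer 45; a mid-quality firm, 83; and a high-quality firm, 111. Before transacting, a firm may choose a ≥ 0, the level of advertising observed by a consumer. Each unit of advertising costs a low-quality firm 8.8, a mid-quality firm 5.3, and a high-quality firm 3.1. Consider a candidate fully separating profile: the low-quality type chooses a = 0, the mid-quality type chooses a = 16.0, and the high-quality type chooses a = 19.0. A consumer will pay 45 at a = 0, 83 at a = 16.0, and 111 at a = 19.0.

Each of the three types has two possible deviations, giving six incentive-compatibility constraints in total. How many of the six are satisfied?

4

Mid-quality (own payoff 83 − 5.3×16.0 = -1.8): to a=0 gives 45 → profitable ✗; to a=19.0 gives 111 − 5.3×19.0 = 10.3 → profitable ✗.
High-quality (own payoff 111 − 3.1×19.0 = 52.1): to a=0 gives 45 → no gain ✓; to a=16.0 gives 83 − 3.1×16.0 = 33.4 → no gain ✓.
Low-quality (own payoff 45): to a=16.0 gives 83 − 8.8×16.0 = -57.8 → no gain ✓; to a=19.0 gives 111 − 8.8×19.0 = -56.2 → no gain ✓.
4 of the 6 constraints hold; not an equilibrium.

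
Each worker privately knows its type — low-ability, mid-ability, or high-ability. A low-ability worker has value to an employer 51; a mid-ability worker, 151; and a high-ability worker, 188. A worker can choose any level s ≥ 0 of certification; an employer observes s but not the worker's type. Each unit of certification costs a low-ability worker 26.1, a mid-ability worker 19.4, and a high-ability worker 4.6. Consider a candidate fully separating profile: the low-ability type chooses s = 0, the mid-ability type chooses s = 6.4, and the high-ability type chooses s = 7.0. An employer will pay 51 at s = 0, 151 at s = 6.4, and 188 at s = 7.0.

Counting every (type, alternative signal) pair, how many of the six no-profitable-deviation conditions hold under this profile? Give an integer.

4

Low-ability (own payoff 51): to s=6.4 gives 151 − 26.1×6.4 = -16.04 → no gain ✓; to s=7.0 gives 188 − 26.1×7.0 = 5.3 → no gain ✓.
High-ability (own payoff 188 − 4.6×7.0 = 155.8): to s=0 gives 51 → no gain ✓; to s=6.4 gives 151 − 4.6×6.4 = 121.56 → no gain ✓.
Mid-ability (own payoff 151 − 19.4×6.4 = 26.84): to s=0 gives 51 → profitable ✗; to s=7.0 gives 188 − 19.4×7.0 = 52.2 → profitable ✗.
4 of the 6 constraints hold; not an equilibrium.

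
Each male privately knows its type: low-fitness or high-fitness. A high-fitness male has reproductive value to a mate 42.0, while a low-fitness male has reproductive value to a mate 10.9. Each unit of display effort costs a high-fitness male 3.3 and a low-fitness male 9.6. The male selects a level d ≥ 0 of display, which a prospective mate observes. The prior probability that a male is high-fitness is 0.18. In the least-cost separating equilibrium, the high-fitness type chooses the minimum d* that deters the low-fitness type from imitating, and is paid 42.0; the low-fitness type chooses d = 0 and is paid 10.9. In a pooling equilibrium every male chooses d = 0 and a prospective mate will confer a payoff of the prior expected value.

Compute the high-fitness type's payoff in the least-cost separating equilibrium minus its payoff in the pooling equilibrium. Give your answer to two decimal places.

14.81

Least-cost separating signal: d* solves 10.9 = 42.0 − 9.6·d*, so d* = (42.0 − 10.9)/9.6 ≈ 3.2396.
High-fitness type's separating payoff: 42.0 − 3.3 × d* = 42.0 − 3.3 × (42.0 − 10.9)/9.6 = 42.0 − 102.63/9.6 ≈ 31.3094.
Pooling payoff: 0.18 × 42.0 + 0.82 × 10.9 = 16.498.
Difference: 31.3094 − 16.498 = 14.8114, i.e. 14.81 to two decimal places.
The high-fitness type prefers to separate.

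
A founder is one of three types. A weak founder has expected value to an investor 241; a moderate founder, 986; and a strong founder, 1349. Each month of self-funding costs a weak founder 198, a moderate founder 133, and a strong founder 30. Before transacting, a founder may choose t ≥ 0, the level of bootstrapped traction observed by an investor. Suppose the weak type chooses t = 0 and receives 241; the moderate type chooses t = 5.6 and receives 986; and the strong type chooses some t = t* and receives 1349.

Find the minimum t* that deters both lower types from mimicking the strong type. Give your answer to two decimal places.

8.33

Weak type (on-path payoff 241) won't mimic when 241 ≥ 1349 − 198·t*, i.e. t* ≥ 5.60.
Moderate type (on-path payoff 986 − 133×5.6 = 241.2) won't mimic when 241.2 ≥ 1349 − 133·t*, i.e. t* ≥ 8.33.
Both must hold, so t* = max(5.60, 8.33) = 8.33. The moderate type's constraint binds.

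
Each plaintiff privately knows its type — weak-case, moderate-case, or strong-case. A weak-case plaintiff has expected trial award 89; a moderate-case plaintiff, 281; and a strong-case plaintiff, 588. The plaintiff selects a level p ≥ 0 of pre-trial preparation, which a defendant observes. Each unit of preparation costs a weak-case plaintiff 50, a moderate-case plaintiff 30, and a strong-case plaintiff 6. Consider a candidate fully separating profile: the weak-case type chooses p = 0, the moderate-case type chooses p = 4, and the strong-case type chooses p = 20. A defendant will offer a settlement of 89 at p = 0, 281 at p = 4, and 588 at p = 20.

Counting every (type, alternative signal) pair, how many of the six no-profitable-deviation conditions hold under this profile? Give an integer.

6

Moderate-case (own payoff 281 − 30×4 = 161): to p=0 gives 89 → no gain ✓; to p=20 gives 588 − 30×20 = -12 → no gain ✓.
Weak-case (own payoff 89): to p=4 gives 281 − 50×4 = 81 → no gain ✓; to p=20 gives 588 − 50×20 = -412 → no gain ✓.
Strong-case (own payoff 588 − 6×20 = 468): to p=0 gives 89 → no gain ✓; to p=4 gives 281 − 6×4 = 257 → no gain ✓.
6 of the 6 constraints hold; this profile is a separating equilibrium.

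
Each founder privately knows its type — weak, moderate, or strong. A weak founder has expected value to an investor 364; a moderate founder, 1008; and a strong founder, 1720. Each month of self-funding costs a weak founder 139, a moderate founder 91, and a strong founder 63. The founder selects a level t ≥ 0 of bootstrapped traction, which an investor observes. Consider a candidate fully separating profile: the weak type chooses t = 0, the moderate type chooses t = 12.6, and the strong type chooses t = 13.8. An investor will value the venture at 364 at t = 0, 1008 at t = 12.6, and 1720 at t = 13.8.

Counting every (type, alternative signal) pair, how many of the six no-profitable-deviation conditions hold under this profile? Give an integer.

4

Weak (own payoff 364): to t=12.6 gives 1008 − 139×12.6 = -743.4 → no gain ✓; to t=13.8 gives 1720 − 139×13.8 = -198.2 → no gain ✓.
Strong (own payoff 1720 − 63×13.8 = 850.6): to t=0 gives 364 → no gain ✓; to t=12.6 gives 1008 − 63×12.6 = 214.2 → no gain ✓.
Moderate (own payoff 1008 − 91×12.6 = -138.6): to t=0 gives 364 → profitable ✗; to t=13.8 gives 1720 − 91×13.8 = 464.2 → profitable ✗.
4 of the 6 constraints hold; not an equilibrium.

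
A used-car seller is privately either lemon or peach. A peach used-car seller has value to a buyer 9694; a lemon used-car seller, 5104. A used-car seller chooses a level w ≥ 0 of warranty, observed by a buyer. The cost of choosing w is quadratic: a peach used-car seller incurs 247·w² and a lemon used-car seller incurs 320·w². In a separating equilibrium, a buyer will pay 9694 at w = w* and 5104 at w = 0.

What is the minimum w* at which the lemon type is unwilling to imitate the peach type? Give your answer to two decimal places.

3.79

The lemon type at w = 0 receives 5104; imitating at w* yields 9694 − 320·w*².
Indifference: 5104 = 9694 − 320·w*², so w*² = (9694 − 5104) / 320 ≈ 14.3438.
w* = √14.3438 ≈ 3.79.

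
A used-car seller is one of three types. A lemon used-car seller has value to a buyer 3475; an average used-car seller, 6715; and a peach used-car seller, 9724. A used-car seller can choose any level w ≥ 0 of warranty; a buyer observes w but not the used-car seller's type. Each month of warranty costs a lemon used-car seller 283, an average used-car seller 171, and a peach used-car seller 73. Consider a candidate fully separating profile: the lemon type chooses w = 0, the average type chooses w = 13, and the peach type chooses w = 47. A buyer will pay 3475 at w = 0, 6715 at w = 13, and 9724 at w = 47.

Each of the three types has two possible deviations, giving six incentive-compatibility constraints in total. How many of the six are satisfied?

6

Average (own payoff 6715 − 171×13 = 4492): to w=0 gives 3475 → no gain ✓; to w=47 gives 9724 − 171×47 = 1687 → no gain ✓.
Peach (own payoff 9724 − 73×47 = 6293): to w=0 gives 3475 → no gain ✓; to w=13 gives 6715 − 73×13 = 5766 → no gain ✓.
Lemon (own payoff 3475): to w=13 gives 6715 − 283×13 = 3036 → no gain ✓; to w=47 gives 9724 − 283×47 = -3577 → no gain ✓.
6 of the 6 constraints hold; this profile is a separating equilibrium.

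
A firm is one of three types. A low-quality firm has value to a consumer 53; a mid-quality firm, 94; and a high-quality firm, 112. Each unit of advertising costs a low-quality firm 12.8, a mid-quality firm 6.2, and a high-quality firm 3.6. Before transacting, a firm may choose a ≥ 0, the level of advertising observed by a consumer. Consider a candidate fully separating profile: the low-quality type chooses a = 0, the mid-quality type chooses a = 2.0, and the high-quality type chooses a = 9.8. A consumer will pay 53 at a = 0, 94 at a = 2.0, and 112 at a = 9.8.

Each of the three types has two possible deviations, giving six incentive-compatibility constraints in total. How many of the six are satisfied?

4

Mid-quality (own payoff 94 − 6.2×2.0 = 81.6): to a=0 gives 53 → no gain ✓; to a=9.8 gives 112 − 6.2×9.8 = 51.24 → no gain ✓.
Low-quality (own payoff 53): to a=2.0 gives 94 − 12.8×2.0 = 68.4 → profitable ✗; to a=9.8 gives 112 − 12.8×9.8 = -13.44 → no gain ✓.
High-quality (own payoff 112 − 3.6×9.8 = 76.72): to a=0 gives 53 → no gain ✓; to a=2.0 gives 94 − 3.6×2.0 = 86.8 → profitable ✗.
4 of the 6 constraints hold; not an equilibrium.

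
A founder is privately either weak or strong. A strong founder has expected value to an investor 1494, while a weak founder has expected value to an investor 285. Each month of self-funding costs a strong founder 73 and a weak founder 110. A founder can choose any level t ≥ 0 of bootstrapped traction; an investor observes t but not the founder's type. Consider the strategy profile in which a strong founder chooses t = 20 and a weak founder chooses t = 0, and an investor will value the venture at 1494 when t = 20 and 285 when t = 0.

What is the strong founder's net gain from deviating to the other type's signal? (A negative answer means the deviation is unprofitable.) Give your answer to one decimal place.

Playing t = 20 the strong founder receives 1494 − 73 × 20 = 34.
Deviating to t = 0 yields 285 instead.
Gain from deviating: 285 − 34 = 251.0.
The gain is positive, so the strong type's incentive-compatibility constraint is violated — this profile is not a separating equilibrium.

251.0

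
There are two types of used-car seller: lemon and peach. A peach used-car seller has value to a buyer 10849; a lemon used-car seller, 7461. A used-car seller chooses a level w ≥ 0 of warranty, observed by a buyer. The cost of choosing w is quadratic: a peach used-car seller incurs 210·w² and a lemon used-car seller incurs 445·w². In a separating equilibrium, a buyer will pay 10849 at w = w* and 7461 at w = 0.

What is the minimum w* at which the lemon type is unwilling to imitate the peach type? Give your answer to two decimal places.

The lemon type at w = 0 receives 7461; imitating at w* yields 10849 − 445·w*².
Indifference: 7461 = 10849 − 445·w*², so w*² = (10849 − 7461) / 445 ≈ 7.6135.
w* = √7.6135 ≈ 2.76.

2.76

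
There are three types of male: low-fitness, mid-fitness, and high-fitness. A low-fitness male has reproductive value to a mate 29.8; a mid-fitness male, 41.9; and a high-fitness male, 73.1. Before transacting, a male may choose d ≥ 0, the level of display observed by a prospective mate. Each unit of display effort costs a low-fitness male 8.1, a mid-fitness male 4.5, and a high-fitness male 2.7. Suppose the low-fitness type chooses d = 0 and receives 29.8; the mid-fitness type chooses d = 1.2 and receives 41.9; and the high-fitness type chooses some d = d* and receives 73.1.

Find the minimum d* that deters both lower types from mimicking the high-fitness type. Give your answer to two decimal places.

8.13

Low-fitness type (on-path payoff 29.8) won't mimic when 29.8 ≥ 73.1 − 8.1·d*, i.e. d* ≥ 5.35.
Mid-fitness type (on-path payoff 41.9 − 4.5×1.2 = 36.5) won't mimic when 36.5 ≥ 73.1 − 4.5·d*, i.e. d* ≥ 8.13.
Both must hold, so d* = max(5.35, 8.13) = 8.13. The mid-fitness type's constraint binds.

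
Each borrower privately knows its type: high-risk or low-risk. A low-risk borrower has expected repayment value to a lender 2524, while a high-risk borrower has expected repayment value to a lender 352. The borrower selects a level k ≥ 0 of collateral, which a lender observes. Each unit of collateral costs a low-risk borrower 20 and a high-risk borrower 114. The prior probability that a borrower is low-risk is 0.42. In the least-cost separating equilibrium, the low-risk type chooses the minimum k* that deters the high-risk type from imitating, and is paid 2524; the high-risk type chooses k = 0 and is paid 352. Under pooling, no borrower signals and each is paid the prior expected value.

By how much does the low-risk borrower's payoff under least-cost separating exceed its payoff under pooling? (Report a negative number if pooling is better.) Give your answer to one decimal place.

Least-cost separating signal: k* solves 352 = 2524 − 114·k*, so k* = (2524 − 352)/114 ≈ 19.0526.
Low-risk type's separating payoff: 2524 − 20 × k* = 2524 − 20 × (2524 − 352)/114 = 2524 − 43440/114 ≈ 2142.947.
Pooling payoff: 0.42 × 2524 + 0.58 × 352 = 1264.24.
Difference: 2142.947 − 1264.24 = 878.707, i.e. 878.7 to one decimal place.
The low-risk type prefers to separate.

878.7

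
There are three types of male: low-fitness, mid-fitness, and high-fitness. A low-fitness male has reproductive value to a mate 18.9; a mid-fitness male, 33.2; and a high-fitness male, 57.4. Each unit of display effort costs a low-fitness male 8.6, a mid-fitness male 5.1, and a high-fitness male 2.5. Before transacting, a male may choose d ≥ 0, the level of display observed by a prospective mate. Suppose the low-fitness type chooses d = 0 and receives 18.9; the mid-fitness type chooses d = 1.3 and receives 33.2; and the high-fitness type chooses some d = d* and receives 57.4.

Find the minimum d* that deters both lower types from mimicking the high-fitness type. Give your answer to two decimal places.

6.05

Low-fitness type (on-path payoff 18.9) won't mimic when 18.9 ≥ 57.4 − 8.6·d*, i.e. d* ≥ 4.48.
Mid-fitness type (on-path payoff 33.2 − 5.1×1.3 = 26.57) won't mimic when 26.57 ≥ 57.4 − 5.1·d*, i.e. d* ≥ 6.05.
Both must hold, so d* = max(4.48, 6.05) = 6.05. The mid-fitness type's constraint binds.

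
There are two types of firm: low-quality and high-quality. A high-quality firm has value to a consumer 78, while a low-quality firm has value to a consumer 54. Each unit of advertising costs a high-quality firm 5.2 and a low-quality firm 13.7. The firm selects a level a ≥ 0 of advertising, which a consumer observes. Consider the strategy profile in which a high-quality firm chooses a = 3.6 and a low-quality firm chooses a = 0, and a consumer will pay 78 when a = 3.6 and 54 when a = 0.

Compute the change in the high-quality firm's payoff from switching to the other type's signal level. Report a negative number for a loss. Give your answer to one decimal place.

-5.3

Playing a = 3.6 the high-quality firm receives 78 − 5.2 × 3.6 = 59.28.
Deviating to a = 0 yields 54 instead.
Gain from deviating: 54 − 59.28 = -5.28, i.e. -5.3 to one decimal place.
The gain is negative, so the high-quality type's incentive-compatibility constraint is satisfied.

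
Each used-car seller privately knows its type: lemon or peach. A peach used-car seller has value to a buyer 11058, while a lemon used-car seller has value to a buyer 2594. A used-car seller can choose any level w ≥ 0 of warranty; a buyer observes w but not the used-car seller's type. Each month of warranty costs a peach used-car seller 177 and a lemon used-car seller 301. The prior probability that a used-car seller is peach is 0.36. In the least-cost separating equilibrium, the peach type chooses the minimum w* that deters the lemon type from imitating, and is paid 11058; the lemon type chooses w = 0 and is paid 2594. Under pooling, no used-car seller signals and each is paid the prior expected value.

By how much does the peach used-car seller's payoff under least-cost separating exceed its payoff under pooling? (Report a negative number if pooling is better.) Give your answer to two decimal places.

439.79

Least-cost separating signal: w* solves 2594 = 11058 − 301·w*, so w* = (11058 − 2594)/301 ≈ 28.1196.
Peach type's separating payoff: 11058 − 177 × w* = 11058 − 177 × (11058 − 2594)/301 = 11058 − 1498128/301 ≈ 6080.8306.
Pooling payoff: 0.36 × 11058 + 0.64 × 2594 = 5641.04.
Difference: 6080.8306 − 5641.04 = 439.7906, i.e. 439.79 to two decimal places.
The peach type prefers to separate.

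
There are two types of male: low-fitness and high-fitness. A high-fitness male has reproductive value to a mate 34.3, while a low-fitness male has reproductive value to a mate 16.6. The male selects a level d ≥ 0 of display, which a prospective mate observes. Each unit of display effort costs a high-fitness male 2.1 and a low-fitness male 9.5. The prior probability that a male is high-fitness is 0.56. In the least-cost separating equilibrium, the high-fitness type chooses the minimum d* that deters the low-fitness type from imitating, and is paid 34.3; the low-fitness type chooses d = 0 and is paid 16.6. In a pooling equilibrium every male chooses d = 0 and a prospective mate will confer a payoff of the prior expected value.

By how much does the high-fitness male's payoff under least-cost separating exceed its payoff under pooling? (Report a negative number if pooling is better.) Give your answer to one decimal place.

3.9

Least-cost separating signal: d* solves 16.6 = 34.3 − 9.5·d*, so d* = (34.3 − 16.6)/9.5 ≈ 1.8632.
High-fitness type's separating payoff: 34.3 − 2.1 × d* = 34.3 − 2.1 × (34.3 − 16.6)/9.5 = 34.3 − 37.17/9.5 ≈ 30.387.
Pooling payoff: 0.56 × 34.3 + 0.44 × 16.6 = 26.512.
Difference: 30.387 − 26.512 = 3.875, i.e. 3.9 to one decimal place.
The high-fitness type prefers to separate.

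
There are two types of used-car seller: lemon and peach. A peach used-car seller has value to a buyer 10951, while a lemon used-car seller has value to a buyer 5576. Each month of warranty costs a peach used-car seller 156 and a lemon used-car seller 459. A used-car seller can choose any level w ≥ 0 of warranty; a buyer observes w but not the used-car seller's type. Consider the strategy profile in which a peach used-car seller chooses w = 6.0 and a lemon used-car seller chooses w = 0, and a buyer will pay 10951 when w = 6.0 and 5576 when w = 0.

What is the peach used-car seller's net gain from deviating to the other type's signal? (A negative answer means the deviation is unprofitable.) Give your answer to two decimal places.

Playing w = 6.0 the peach used-car seller receives 10951 − 156 × 6.0 = 10015.
Deviating to w = 0 yields 5576 instead.
Gain from deviating: 5576 − 10015 = -4439.00.
The gain is negative, so the peach type's incentive-compatibility constraint is satisfied.

-4439.00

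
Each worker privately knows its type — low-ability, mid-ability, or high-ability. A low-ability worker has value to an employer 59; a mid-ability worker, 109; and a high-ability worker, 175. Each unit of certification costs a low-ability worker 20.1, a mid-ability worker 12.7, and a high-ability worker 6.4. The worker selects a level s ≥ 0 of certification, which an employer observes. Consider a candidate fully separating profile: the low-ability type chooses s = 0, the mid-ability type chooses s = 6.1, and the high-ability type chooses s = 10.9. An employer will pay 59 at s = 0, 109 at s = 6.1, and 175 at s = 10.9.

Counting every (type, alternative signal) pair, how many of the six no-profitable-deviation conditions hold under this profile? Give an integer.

Low-ability (own payoff 59): to s=6.1 gives 109 − 20.1×6.1 = -13.61 → no gain ✓; to s=10.9 gives 175 − 20.1×10.9 = -44.09 → no gain ✓.
Mid-ability (own payoff 109 − 12.7×6.1 = 31.53): to s=0 gives 59 → profitable ✗; to s=10.9 gives 175 − 12.7×10.9 = 36.57 → profitable ✗.
High-ability (own payoff 175 − 6.4×10.9 = 105.24): to s=0 gives 59 → no gain ✓; to s=6.1 gives 109 − 6.4×6.1 = 69.96 → no gain ✓.
4 of the 6 constraints hold; not an equilibrium.

4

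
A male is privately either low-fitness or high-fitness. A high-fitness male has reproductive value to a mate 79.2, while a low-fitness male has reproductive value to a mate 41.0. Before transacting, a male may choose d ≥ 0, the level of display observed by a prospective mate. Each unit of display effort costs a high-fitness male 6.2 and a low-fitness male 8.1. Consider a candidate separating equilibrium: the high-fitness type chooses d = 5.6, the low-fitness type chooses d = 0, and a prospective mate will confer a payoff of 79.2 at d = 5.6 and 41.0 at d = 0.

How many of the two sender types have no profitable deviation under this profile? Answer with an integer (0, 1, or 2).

High-fitness type: signal → 79.2 − 6.2 × 5.6 = 44.48; deviate to 0 → 41.0. IC holds (44.48 ≥ 41.0).
Low-fitness type: stay at 0 → 41.0; mimic → 79.2 − 8.1 × 5.6 = 33.84. IC holds (41.0 ≥ 33.84).
2 of 2 constraints hold, so this is a separating equilibrium.

2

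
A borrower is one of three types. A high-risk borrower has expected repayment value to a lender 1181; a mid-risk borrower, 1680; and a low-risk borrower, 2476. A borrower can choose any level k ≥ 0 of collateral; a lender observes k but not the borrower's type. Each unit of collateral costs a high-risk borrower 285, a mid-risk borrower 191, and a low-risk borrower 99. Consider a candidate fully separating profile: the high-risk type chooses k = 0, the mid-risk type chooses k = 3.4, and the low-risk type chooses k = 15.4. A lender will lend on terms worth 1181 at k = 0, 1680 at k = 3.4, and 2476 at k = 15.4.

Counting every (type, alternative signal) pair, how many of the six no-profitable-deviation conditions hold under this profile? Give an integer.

Low-risk (own payoff 2476 − 99×15.4 = 951.4): to k=0 gives 1181 → profitable ✗; to k=3.4 gives 1680 − 99×3.4 = 1343.4 → profitable ✗.
Mid-risk (own payoff 1680 − 191×3.4 = 1030.6): to k=0 gives 1181 → profitable ✗; to k=15.4 gives 2476 − 191×15.4 = -465.4 → no gain ✓.
High-risk (own payoff 1181): to k=3.4 gives 1680 − 285×3.4 = 711 → no gain ✓; to k=15.4 gives 2476 − 285×15.4 = -1913 → no gain ✓.
3 of the 6 constraints hold; not an equilibrium.

3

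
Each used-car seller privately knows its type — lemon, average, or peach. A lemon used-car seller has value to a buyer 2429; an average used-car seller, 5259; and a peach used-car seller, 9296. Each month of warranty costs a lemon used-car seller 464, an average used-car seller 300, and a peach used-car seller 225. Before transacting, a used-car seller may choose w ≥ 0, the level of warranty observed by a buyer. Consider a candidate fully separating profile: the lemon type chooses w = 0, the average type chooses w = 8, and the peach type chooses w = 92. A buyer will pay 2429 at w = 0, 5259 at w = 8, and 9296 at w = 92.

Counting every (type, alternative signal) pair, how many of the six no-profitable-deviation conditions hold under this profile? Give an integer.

4

Peach (own payoff 9296 − 225×92 = -11404): to w=0 gives 2429 → profitable ✗; to w=8 gives 5259 − 225×8 = 3459 → profitable ✗.
Average (own payoff 5259 − 300×8 = 2859): to w=0 gives 2429 → no gain ✓; to w=92 gives 9296 − 300×92 = -18304 → no gain ✓.
Lemon (own payoff 2429): to w=8 gives 5259 − 464×8 = 1547 → no gain ✓; to w=92 gives 9296 − 464×92 = -33392 → no gain ✓.
4 of the 6 constraints hold; not an equilibrium.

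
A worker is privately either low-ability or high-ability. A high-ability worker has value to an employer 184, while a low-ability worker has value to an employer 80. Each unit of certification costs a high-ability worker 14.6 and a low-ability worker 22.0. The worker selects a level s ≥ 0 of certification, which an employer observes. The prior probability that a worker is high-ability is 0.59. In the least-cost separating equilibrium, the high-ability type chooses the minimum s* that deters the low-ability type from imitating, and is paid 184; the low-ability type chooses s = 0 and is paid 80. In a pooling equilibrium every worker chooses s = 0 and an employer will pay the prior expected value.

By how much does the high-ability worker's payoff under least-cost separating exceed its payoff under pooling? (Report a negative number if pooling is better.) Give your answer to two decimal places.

Least-cost separating signal: s* solves 80 = 184 − 22.0·s*, so s* = (184 − 80)/22.0 ≈ 4.7273.
High-ability type's separating payoff: 184 − 14.6 × s* = 184 − 14.6 × (184 − 80)/22.0 = 184 − 1518.4/22.0 ≈ 114.9818.
Pooling payoff: 0.59 × 184 + 0.41 × 80 = 141.36.
Difference: 114.9818 − 141.36 = -26.3782, i.e. -26.38 to two decimal places.
The high-ability type would prefer the pooling outcome.

-26.38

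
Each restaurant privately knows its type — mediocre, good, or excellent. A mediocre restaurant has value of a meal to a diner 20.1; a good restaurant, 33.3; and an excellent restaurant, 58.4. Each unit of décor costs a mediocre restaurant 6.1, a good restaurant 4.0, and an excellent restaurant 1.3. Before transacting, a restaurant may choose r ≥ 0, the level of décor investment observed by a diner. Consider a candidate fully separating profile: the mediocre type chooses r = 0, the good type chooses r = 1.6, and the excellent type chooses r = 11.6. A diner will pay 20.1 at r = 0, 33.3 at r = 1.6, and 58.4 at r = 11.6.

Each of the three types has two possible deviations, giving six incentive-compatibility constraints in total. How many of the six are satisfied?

Excellent (own payoff 58.4 − 1.3×11.6 = 43.32): to r=0 gives 20.1 → no gain ✓; to r=1.6 gives 33.3 − 1.3×1.6 = 31.22 → no gain ✓.
Mediocre (own payoff 20.1): to r=1.6 gives 33.3 − 6.1×1.6 = 23.54 → profitable ✗; to r=11.6 gives 58.4 − 6.1×11.6 = -12.36 → no gain ✓.
Good (own payoff 33.3 − 4.0×1.6 = 26.9): to r=0 gives 20.1 → no gain ✓; to r=11.6 gives 58.4 − 4.0×11.6 = 12 → no gain ✓.
5 of the 6 constraints hold; not an equilibrium.

5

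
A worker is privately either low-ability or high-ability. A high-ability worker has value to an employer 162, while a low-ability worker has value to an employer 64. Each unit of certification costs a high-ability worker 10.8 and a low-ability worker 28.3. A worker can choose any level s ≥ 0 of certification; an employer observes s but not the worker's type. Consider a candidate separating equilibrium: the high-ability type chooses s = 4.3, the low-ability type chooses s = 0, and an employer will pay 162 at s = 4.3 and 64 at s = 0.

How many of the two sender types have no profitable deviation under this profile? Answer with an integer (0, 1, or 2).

2

Low-ability type: stay at 0 → 64; mimic → 162 − 28.3 × 4.3 = 40.31. IC holds (64 ≥ 40.31).
High-ability type: signal → 162 − 10.8 × 4.3 = 115.56; deviate to 0 → 64. IC holds (115.56 ≥ 64).
2 of 2 constraints hold, so this is a separating equilibrium.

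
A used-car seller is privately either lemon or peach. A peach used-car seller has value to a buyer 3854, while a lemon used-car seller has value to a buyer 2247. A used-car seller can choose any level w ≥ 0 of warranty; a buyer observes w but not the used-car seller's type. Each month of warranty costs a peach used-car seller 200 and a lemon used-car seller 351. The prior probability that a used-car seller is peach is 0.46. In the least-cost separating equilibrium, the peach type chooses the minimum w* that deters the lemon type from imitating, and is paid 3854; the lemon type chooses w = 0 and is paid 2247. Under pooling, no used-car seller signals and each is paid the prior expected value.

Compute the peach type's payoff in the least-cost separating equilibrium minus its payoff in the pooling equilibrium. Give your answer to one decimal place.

-47.9

Least-cost separating signal: w* solves 2247 = 3854 − 351·w*, so w* = (3854 − 2247)/351 ≈ 4.5783.
Peach type's separating payoff: 3854 − 200 × w* = 3854 − 200 × (3854 − 2247)/351 = 3854 − 321400/351 ≈ 2938.330.
Pooling payoff: 0.46 × 3854 + 0.54 × 2247 = 2986.22.
Difference: 2938.330 − 2986.22 = -47.89, i.e. -47.9 to one decimal place.
The peach type would prefer the pooling outcome.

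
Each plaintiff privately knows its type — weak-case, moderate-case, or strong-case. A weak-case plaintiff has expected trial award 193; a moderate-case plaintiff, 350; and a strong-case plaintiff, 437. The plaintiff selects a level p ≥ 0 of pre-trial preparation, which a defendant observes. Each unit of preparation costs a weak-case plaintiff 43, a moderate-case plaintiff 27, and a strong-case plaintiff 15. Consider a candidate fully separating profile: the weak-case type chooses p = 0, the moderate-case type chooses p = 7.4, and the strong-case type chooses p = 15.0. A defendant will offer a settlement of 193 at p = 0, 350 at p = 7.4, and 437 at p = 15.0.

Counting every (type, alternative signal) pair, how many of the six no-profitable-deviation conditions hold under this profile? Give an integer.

4

Moderate-case (own payoff 350 − 27×7.4 = 150.2): to p=0 gives 193 → profitable ✗; to p=15.0 gives 437 − 27×15.0 = 32 → no gain ✓.
Strong-case (own payoff 437 − 15×15.0 = 212): to p=0 gives 193 → no gain ✓; to p=7.4 gives 350 − 15×7.4 = 239 → profitable ✗.
Weak-case (own payoff 193): to p=7.4 gives 350 − 43×7.4 = 31.8 → no gain ✓; to p=15.0 gives 437 − 43×15.0 = -208 → no gain ✓.
4 of the 6 constraints hold; not an equilibrium.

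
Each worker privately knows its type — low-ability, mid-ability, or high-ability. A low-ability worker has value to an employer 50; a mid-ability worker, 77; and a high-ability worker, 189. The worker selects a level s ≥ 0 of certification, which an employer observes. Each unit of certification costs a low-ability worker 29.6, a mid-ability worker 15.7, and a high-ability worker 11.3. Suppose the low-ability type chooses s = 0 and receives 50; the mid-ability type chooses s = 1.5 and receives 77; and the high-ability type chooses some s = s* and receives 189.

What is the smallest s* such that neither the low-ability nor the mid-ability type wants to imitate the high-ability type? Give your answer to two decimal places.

8.63

Mid-ability type (on-path payoff 77 − 15.7×1.5 = 53.45) won't mimic when 53.45 ≥ 189 − 15.7·s*, i.e. s* ≥ 8.63.
Low-ability type (on-path payoff 50) won't mimic when 50 ≥ 189 − 29.6·s*, i.e. s* ≥ 4.70.
Both must hold, so s* = max(4.70, 8.63) = 8.63. The mid-ability type's constraint binds.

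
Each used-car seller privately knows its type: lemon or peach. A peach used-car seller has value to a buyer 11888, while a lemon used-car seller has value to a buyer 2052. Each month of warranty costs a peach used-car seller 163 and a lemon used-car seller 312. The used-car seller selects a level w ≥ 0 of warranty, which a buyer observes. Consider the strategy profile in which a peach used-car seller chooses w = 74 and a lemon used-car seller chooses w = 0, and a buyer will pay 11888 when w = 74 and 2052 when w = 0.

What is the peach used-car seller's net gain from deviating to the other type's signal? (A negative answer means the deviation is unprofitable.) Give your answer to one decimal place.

2226.0

Playing w = 74 the peach used-car seller receives 11888 − 163 × 74 = -174.
Deviating to w = 0 yields 2052 instead.
Gain from deviating: 2052 − (-174) = 2226.0.
The gain is positive, so the peach type's incentive-compatibility constraint is violated — this profile is not a separating equilibrium.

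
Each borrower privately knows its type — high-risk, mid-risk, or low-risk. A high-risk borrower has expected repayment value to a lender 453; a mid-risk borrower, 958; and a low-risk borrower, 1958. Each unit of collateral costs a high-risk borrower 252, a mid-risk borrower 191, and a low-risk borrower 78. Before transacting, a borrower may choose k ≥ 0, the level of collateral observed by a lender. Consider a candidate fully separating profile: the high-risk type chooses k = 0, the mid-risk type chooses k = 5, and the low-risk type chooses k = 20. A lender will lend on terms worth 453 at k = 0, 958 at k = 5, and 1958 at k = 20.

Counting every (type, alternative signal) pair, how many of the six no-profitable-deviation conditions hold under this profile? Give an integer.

3

High-risk (own payoff 453): to k=5 gives 958 − 252×5 = -302 → no gain ✓; to k=20 gives 1958 − 252×20 = -3082 → no gain ✓.
Mid-risk (own payoff 958 − 191×5 = 3): to k=0 gives 453 → profitable ✗; to k=20 gives 1958 − 191×20 = -1862 → no gain ✓.
Low-risk (own payoff 1958 − 78×20 = 398): to k=0 gives 453 → profitable ✗; to k=5 gives 958 − 78×5 = 568 → profitable ✗.
3 of the 6 constraints hold; not an equilibrium.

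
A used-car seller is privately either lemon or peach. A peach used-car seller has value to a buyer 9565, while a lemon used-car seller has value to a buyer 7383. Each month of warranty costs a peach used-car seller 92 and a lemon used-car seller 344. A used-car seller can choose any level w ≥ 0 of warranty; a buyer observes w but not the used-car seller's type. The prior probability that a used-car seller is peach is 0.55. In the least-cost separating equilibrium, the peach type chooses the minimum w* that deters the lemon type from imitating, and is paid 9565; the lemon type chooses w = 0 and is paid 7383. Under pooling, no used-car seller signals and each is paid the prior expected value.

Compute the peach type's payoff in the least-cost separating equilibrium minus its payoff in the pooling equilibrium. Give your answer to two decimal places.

Least-cost separating signal: w* solves 7383 = 9565 − 344·w*, so w* = (9565 − 7383)/344 ≈ 6.3430.
Peach type's separating payoff: 9565 − 92 × w* = 9565 − 92 × (9565 − 7383)/344 = 9565 − 200744/344 ≈ 8981.4419.
Pooling payoff: 0.55 × 9565 + 0.45 × 7383 = 8583.1.
Difference: 8981.4419 − 8583.1 = 398.3419, i.e. 398.34 to two decimal places.
The peach type prefers to separate.

398.34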